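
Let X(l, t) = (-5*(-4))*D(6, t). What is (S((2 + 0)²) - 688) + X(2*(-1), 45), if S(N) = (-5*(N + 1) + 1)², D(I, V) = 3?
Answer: -52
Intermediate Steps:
X(l, t) = 60 (X(l, t) = -5*(-4)*3 = 20*3 = 60)
S(N) = (-4 - 5*N)² (S(N) = (-5*(1 + N) + 1)² = ((-5 - 5*N) + 1)² = (-4 - 5*N)²)
(S((2 + 0)²) - 688) + X(2*(-1), 45) = ((4 + 5*(2 + 0)²)² - 688) + 60 = ((4 + 5*2²)² - 688) + 60 = ((4 + 5*4)² - 688) + 60 = ((4 + 20)² - 688) + 60 = (24² - 688) + 60 = (576 - 688) + 60 = -112 + 60 = -52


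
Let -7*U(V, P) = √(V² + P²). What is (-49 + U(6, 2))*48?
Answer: -2352 - 96*√10/7 ≈ -2395.4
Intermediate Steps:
U(V, P) = -√(P² + V²)/7 (U(V, P) = -√(V² + P²)/7 = -√(P² + V²)/7)
(-49 + U(6, 2))*48 = (-49 - √(2² + 6²)/7)*48 = (-49 - √(4 + 36)/7)*48 = (-49 - 2*√10/7)*48 = -2352 - 96*√10/7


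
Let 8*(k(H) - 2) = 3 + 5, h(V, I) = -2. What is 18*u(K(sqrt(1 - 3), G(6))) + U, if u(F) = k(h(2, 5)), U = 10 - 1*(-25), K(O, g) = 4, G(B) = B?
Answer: 89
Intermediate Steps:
U = 35 (U = 10 + 25 = 35)
k(H) = 3 (k(H) = 2 + (3 + 5)/8 = 2 + (1/8)*8 = 2 + 1 = 3)
u(F) = 3
18*u(K(sqrt(1 - 3), G(6))) + U = 18*3 + 35 = 54 + 35 = 89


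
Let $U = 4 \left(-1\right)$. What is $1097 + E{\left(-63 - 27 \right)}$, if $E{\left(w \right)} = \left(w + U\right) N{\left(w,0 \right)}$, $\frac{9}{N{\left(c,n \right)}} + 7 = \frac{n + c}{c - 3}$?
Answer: $\frac{231365}{187} \approx 1237.2$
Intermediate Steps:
$U = -4$
$N{\left(c,n \right)} = \frac{9}{-7 + \frac{c + n}{-3 + c}}$ ($N{\left(c,n \right)} = \frac{9}{-7 + \frac{n + c}{c - 3}} = \frac{9}{-7 + \frac{c + n}{-3 + c}}$)
$E{\left(w \right)} = \frac{9 \left(-4 + w\right) \left(-3 + w\right)}{21 - 6 w}$ ($E{\left(w \right)} = \left(w - 4\right) \frac{9 \left(-3 + w\right)}{21 + 0 - 6 w} = \left(-4 + w\right) \frac{9 \left(-3 + w\right)}{21 - 6 w} = \frac{9 \left(-4 + w\right) \left(-3 + w\right)}{21 - 6 w}$)
$1097 + E{\left(-63 - 27 \right)} = 1097 + \frac{3 \left(-4 - 90\right) \left(-3 - 90\right)}{7 - 2 \left(-63 - 27\right)} = 1097 + \frac{3 \left(-4 - 90\right) \left(-3 - 90\right)}{7 - -180} = 1097 + 3 \frac{1}{7 + 180} \left(-94\right) \left(-93\right) = 1097 + 3 \cdot \frac{1}{187} \left(-94\right) \left(-93\right) = 1097 + \frac{26226}{187} = \frac{231365}{187}$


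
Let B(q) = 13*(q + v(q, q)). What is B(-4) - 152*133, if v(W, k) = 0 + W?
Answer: -20320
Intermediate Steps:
v(W, k) = W
B(q) = 26*q (B(q) = 13*(q + q) = 13*(2*q) = 26*q)
B(-4) - 152*133 = 26*(-4) - 152*133 = -104 - 20216 = -20320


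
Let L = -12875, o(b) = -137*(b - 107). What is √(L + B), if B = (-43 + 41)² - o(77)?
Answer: I*√16981 ≈ 130.31*I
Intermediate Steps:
o(b) = 14659 - 137*b (o(b) = -137*(-107 + b) = 14659 - 137*b)
B = -4106 (B = (-43 + 41)² - (14659 - 137*77) = (-2)² - (14659 - 10549) = 4 - 1*4110 = 4 - 4110 = -4106)
√(L + B) = √(-12875 - 4106) = √(-16981) = I*√16981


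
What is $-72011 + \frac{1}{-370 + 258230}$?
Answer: $- \frac{18568756459}{257860} \approx -72011.0$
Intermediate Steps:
$-72011 + \frac{1}{-370 + 258230} = -72011 + \frac{1}{257860} = - \frac{18568756459}{257860}$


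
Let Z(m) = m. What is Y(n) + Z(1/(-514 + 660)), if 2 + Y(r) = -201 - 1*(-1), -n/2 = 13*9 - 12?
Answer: -29491/146 ≈ -201.99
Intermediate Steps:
n = -210 (n = -2*(13*9 - 12) = -2*(117 - 12) = -2*105 = -210)
Y(r) = -202 (Y(r) = -2 + (-201 - 1*(-1)) = -2 + (-201 + 1) = -2 - 200 = -202)
Y(n) + Z(1/(-514 + 660)) = -202 + 1/(-514 + 660) = -202 + 1/146 = -29491/146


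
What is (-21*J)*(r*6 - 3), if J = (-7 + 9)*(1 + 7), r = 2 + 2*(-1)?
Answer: 1008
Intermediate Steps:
r = 0 (r = 2 - 2 = 0)
J = 16 (J = 2*8 = 16)
(-21*J)*(r*6 - 3) = (-21*16)*(0*6 - 3) = -336*(0 - 3) = -336*(-3) = 1008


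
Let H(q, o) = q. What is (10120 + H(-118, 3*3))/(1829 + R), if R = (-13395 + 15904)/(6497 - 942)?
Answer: 27780555/5081302 ≈ 5.4672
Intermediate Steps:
R = 2509/5555 ≈ 0.45166
(10120 + H(-118, 3*3))/(1829 + R) = (10120 - 118)/(1829 + 2509/5555) = 10002/(10162604/5555) = 10002*(5555/10162604) = 27780555/5081302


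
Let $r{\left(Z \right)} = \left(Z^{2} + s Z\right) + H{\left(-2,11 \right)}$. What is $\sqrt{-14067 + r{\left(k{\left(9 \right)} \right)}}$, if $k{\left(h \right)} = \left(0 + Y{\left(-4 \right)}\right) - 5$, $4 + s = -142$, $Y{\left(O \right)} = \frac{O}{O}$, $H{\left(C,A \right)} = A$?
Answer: $116 i \approx 116.0 i$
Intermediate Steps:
$Y{\left(O \right)} = 1$
$s = -146$ ($s = -4 - 142 = -146$)
$k{\left(h \right)} = -4$ ($k{\left(h \right)} = \left(0 + 1\right) - 5 = 1 - 5 = -4$)
$r{\left(Z \right)} = 11 + Z^{2} - 146 Z$ ($r{\left(Z \right)} = \left(Z^{2} - 146 Z\right) + 11 = 11 + Z^{2} - 146 Z$)
$\sqrt{-14067 + r{\left(k{\left(9 \right)} \right)}} = \sqrt{-14067 + \left(11 + \left(-4\right)^{2} - -584\right)} = \sqrt{-14067 + \left(11 + 16 + 584\right)} = \sqrt{-14067 + 611} = \sqrt{-13456} = 116 i$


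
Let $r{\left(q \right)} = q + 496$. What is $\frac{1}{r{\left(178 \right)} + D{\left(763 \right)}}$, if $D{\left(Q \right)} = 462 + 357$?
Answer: $\frac{1}{1493} \approx 0.00066979$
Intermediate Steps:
$r{\left(q \right)} = 496 + q$
$D{\left(Q \right)} = 819$
$\frac{1}{r{\left(178 \right)} + D{\left(763 \right)}} = \frac{1}{\left(496 + 178\right) + 819} = \frac{1}{674 + 819} = \frac{1}{1493}$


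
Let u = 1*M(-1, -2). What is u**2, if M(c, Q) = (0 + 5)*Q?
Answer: 100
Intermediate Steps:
M(c, Q) = 5*Q
u = -10 (u = 1*(5*(-2)) = 1*(-10) = -10)
u**2 = (-10)**2 = 100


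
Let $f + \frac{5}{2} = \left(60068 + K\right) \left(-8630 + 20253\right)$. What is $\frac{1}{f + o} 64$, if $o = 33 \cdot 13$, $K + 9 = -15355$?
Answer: $\frac{128}{1039190037} \approx 1.2317 \cdot 10^{-7}$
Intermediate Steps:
$K = -15364$ ($K = -9 - 15355 = -15364$)
$o = 429$
$f = \frac{1039189179}{2}$ ($f = - \frac{5}{2} + \left(60068 - 15364\right) \left(-8630 + 20253\right) = - \frac{5}{2} + 44704 \cdot 11623 = - \frac{5}{2} + 519594592 = \frac{1039189179}{2} \approx 5.1959 \cdot 10^{8}$)
$\frac{1}{f + o} 64 = \frac{1}{\frac{1039189179}{2} + 429} \cdot 64 = \frac{1}{\frac{1039190037}{2}} \cdot 64 = \frac{2}{1039190037} \cdot 64 = \frac{128}{1039190037}$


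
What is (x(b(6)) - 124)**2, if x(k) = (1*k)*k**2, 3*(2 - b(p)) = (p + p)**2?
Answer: 9498451600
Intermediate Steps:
b(p) = 2 - 4*p**2/3 (b(p) = 2 - (p + p)**2/3 = 2 - 4*p**2/3)
x(k) = k**3 (x(k) = k*k**2 = k**3)
(x(b(6)) - 124)**2 = ((2 - 4/3*6**2)**3 - 124)**2 = ((2 - 4/3*36)**3 - 124)**2 = ((2 - 48)**3 - 124)**2 = ((-46)**3 - 124)**2 = (-97336 - 124)**2 = (-97460)**2 = 9498451600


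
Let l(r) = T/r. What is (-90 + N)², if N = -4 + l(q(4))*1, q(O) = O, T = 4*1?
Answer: 8649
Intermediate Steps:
T = 4
l(r) = 4/r
N = -3 (N = -4 + (4/4)*1 = -4 + (4*(¼))*1 = -4 + 1*1 = -4 + 1 = -3)
(-90 + N)² = (-90 - 3)² = (-93)² = 8649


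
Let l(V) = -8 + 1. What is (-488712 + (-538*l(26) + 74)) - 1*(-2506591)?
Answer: 2021719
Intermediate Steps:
l(V) = -7
(-488712 + (-538*l(26) + 74)) - 1*(-2506591) = (-488712 + (-538*(-7) + 74)) - 1*(-2506591) = (-488712 + (3766 + 74)) + 2506591 = (-488712 + 3840) + 2506591 = -484872 + 2506591 = 2021719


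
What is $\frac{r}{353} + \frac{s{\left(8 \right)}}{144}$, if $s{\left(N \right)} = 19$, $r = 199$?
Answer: $\frac{35363}{50832} \approx 0.69568$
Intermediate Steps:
$\frac{r}{353} + \frac{s{\left(8 \right)}}{144} = \frac{199}{353} + \frac{19}{144} = \frac{35363}{50832}$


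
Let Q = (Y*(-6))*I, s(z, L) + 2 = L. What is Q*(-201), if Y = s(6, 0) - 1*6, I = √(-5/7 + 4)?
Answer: -9648*√161/7 ≈ -17489.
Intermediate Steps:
s(z, L) = -2 + L
I = √161/7 (I = √(-5*⅐ + 4) = √(-5/7 + 4) = √(23/7) = √161/7 ≈ 1.8127)
Y = -8 (Y = (-2 + 0) - 1*6 = -2 - 6 = -8)
Q = 48*√161/7 (Q = (-8*(-6))*(√161/7) = 48*(√161/7) = 48*√161/7 ≈ 87.007)
Q*(-201) = (48*√161/7)*(-201) = -9648*√161/7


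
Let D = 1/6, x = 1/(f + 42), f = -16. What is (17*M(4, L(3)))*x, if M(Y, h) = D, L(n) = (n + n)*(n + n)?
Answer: 17/156 ≈ 0.10897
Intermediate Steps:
L(n) = 4*n**2 (L(n) = (2*n)*(2*n) = 4*n**2)
x = 1/26 (x = 1/(-16 + 42) = 1/26 ≈ 0.038462)
D = 1/6 ≈ 0.16667
M(Y, h) = 1/6
(17*M(4, L(3)))*x = (17*(1/6))*(1/26) = (17/6)*(1/26) = 17/156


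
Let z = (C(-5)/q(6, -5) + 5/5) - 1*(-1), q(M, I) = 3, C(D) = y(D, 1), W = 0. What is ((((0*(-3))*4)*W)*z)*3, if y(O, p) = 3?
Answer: 0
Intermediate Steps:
C(D) = 3
z = 3 (z = (3/3 + 5/5) - 1*(-1) = (3*(⅓) + 5*(⅕)) + 1 = (1 + 1) + 1 = 2 + 1 = 3)
((((0*(-3))*4)*W)*z)*3 = ((((0*(-3))*4)*0)*3)*3 = (((0*4)*0)*3)*3 = ((0*0)*3)*3 = (0*3)*3 = 0*3 = 0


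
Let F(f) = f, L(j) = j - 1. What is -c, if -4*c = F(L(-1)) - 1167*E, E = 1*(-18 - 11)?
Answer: 33841/4 ≈ 8460.3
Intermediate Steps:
L(j) = -1 + j
E = -29 (E = 1*(-29) = -29)
c = -33841/4 (c = -((-1 - 1) - 1167*(-29))/4 = -(-2 + 33843)/4 = -¼*33841 = -33841/4 ≈ -8460.3)
-c = -1*(-33841/4) = 33841/4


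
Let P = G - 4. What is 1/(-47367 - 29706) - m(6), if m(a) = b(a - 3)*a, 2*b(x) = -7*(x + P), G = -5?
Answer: -9711199/77073 ≈ -126.00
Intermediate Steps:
P = -9 (P = -5 - 4 = -9)
b(x) = 63/2 - 7*x/2 (b(x) = (-7*(x - 9))/2 = (-7*(-9 + x))/2 = (63 - 7*x)/2 = 63/2 - 7*x/2)
m(a) = a*(42 - 7*a/2) (m(a) = (63/2 - 7*(a - 3)/2)*a = (63/2 - 7*(-3 + a)/2)*a = (63/2 + (21/2 - 7*a/2))*a = (42 - 7*a/2)*a = a*(42 - 7*a/2))
1/(-47367 - 29706) - m(6) = 1/(-47367 - 29706) - 7*6*(12 - 1*6)/2 = 1/(-77073) - 7*6*(12 - 6)/2 = -1/77073 - 7*6*6/2 = -1/77073 - 1*126 = -1/77073 - 126 = -9711199/77073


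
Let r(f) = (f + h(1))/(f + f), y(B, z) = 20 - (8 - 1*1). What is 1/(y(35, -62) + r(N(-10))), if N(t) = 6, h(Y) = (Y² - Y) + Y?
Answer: 12/163 ≈ 0.073620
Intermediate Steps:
h(Y) = Y²
y(B, z) = 13 (y(B, z) = 20 - (8 - 1) = 20 - 1*7 = 20 - 7 = 13)
r(f) = (1 + f)/(2*f) (r(f) = (f + 1²)/(f + f) = (f + 1)/((2*f)) = (1 + f)*(1/(2*f)) = (1 + f)/(2*f))
1/(y(35, -62) + r(N(-10))) = 1/(13 + (½)*(1 + 6)/6) = 1/(13 + (½)*(⅙)*7) = 1/(13 + 7/12) = 1/(163/12) = 12/163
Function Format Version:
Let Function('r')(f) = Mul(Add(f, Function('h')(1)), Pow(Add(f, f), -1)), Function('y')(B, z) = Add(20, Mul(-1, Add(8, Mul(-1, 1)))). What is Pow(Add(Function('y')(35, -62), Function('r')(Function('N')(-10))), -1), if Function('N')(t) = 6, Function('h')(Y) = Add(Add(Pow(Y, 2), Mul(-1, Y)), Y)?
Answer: Rational(12, 163) ≈ 0.073620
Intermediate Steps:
Function('h')(Y) = Pow(Y, 2)
Function('y')(B, z) = 13 (Function('y')(B, z) = Add(20, Mul(-1, Add(8, -1))) = Add(20, Mul(-1, 7)) = Add(20, -7) = 13)
Function('r')(f) = Mul(Rational(1, 2), Pow(f, -1), Add(1, f)) (Function('r')(f) = Mul(Add(f, Pow(1, 2)), Pow(Add(f, f), -1)) = Mul(Add(f, 1), Pow(Mul(2, f), -1)) = Mul(Add(1, f), Mul(Rational(1, 2), Pow(f, -1))) = Mul(Rational(1, 2), Pow(f, -1), Add(1, f)))
Pow(Add(Function('y')(35, -62), Function('r')(Function('N')(-10))), -1) = Pow(Add(13, Mul(Rational(1, 2), Pow(6, -1), Add(1, 6))), -1) = Pow(Add(13, Mul(Rational(1, 2), Rational(1, 6), 7)), -1) = Pow(Add(13, Rational(7, 12)), -1) = Pow(Rational(163, 12), -1) = Rational(12, 163)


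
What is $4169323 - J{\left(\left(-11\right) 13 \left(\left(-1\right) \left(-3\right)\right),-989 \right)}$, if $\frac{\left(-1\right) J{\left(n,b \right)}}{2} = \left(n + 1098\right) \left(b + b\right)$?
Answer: $1522759$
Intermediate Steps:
$J{\left(n,b \right)} = - 4 b \left(1098 + n\right)$ ($J{\left(n,b \right)} = - 2 \left(n + 1098\right) \left(b + b\right) = - 2 \left(1098 + n\right) 2 b = - 2 \cdot 2 b \left(1098 + n\right) = - 4 b \left(1098 + n\right)$)
$4169323 - J{\left(\left(-11\right) 13 \left(\left(-1\right) \left(-3\right)\right),-989 \right)} = 4169323 - \left(-4\right) \left(-989\right) \left(1098 + \left(-11\right) 13 \left(\left(-1\right) \left(-3\right)\right)\right) = 4169323 - \left(-4\right) \left(-989\right) \left(1098 - 429\right) = 4169323 - \left(-4\right) \left(-989\right) 669 = 4169323 - 2646564 = 1522759$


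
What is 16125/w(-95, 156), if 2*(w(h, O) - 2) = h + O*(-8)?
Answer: -32250/1339 ≈ -24.085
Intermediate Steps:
w(h, O) = 2 + h/2 - 4*O (w(h, O) = 2 + (h + O*(-8))/2 = 2 + (h - 8*O)/2 = 2 + (h/2 - 4*O) = 2 + h/2 - 4*O)
16125/w(-95, 156) = 16125/(2 + (1/2)*(-95) - 4*156) = 16125/(2 - 95/2 - 624) = 16125/(-1339/2) = 16125*(-2/1339) = -32250/1339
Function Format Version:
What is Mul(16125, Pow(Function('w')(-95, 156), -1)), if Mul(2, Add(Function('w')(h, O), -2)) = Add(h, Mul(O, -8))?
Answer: Rational(-32250, 1339) ≈ -24.085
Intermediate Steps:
Function('w')(h, O) = Add(2, Mul(Rational(1, 2), h), Mul(-4, O)) (Function('w')(h, O) = Add(2, Mul(Rational(1, 2), Add(h, Mul(O, -8)))) = Add(2, Mul(Rational(1, 2), Add(h, Mul(-8, O)))) = Add(2, Add(Mul(Rational(1, 2), h), Mul(-4, O))) = Add(2, Mul(Rational(1, 2), h), Mul(-4, O)))
Mul(16125, Pow(Function('w')(-95, 156), -1)) = Mul(16125, Pow(Add(2, Mul(Rational(1, 2), -95), Mul(-4, 156)), -1)) = Mul(16125, Pow(Add(2, Rational(-95, 2), -624), -1)) = Mul(16125, Pow(Rational(-1339, 2), -1)) = Mul(16125, Rational(-2, 1339)) = Rational(-32250, 1339)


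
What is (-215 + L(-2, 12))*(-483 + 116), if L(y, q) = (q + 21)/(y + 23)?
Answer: 548298/7 ≈ 78328.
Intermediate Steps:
L(y, q) = (21 + q)/(23 + y)
(-215 + L(-2, 12))*(-483 + 116) = (-215 + (21 + 12)/(23 - 2))*(-483 + 116) = (-215 + 33/21)*(-367) = (-215 + (1/21)*33)*(-367) = (-215 + 11/7)*(-367) = -1494/7*(-367) = 548298/7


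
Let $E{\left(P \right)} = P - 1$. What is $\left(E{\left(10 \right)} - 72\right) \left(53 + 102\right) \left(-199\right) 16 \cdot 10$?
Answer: $310917600$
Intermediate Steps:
$E{\left(P \right)} = -1 + P$
$\left(E{\left(10 \right)} - 72\right) \left(53 + 102\right) \left(-199\right) 16 \cdot 10 = \left(\left(-1 + 10\right) - 72\right) \left(53 + 102\right) \left(-199\right) 16 \cdot 10 = \left(9 - 72\right) 155 \left(-199\right) 160 = \left(-63\right) 155 \left(-199\right) 160 = \left(-9765\right) \left(-199\right) 160 = 1943235 \cdot 160 = 310917600$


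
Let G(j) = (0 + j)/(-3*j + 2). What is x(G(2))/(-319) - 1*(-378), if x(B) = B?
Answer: 241165/638 ≈ 378.00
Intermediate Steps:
G(j) = j/(2 - 3*j)
x(G(2))/(-319) - 1*(-378) = -1*2/(-2 + 3*2)/(-319) - 1*(-378) = -1*2/(-2 + 6)*(-1/319) + 378 = -1*2/4*(-1/319) + 378 = -1*2*1/4*(-1/319) + 378 = -1/2*(-1/319) + 378 = 1/638 + 378 = 241165/638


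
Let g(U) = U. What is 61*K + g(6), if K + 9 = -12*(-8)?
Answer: 5313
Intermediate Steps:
K = 87 (K = -9 - 12*(-8) = -9 + 96 = 87)
61*K + g(6) = 61*87 + 6 = 5307 + 6 = 5313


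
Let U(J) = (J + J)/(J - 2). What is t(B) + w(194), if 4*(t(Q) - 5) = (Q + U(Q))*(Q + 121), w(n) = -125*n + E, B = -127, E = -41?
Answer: -2072467/86 ≈ -24098.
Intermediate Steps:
U(J) = 2*J/(-2 + J) (U(J) = (2*J)/(-2 + J) = 2*J/(-2 + J))
w(n) = -41 - 125*n (w(n) = -125*n - 41 = -41 - 125*n)
t(Q) = 5 + (121 + Q)*(Q + 2*Q/(-2 + Q))/4 (t(Q) = 5 + ((Q + 2*Q/(-2 + Q))*(Q + 121))/4 = 5 + ((Q + 2*Q/(-2 + Q))*(121 + Q))/4 = 5 + ((121 + Q)*(Q + 2*Q/(-2 + Q)))/4 = 5 + (121 + Q)*(Q + 2*Q/(-2 + Q))/4)
t(B) + w(194) = (-40 + (-127)**3 + 20*(-127) + 121*(-127)**2)/(4*(-2 - 127)) + (-41 - 125*194) = (1/4)*(-40 - 2048383 - 2540 + 121*16129)/(-129) + (-41 - 24250) = (1/4)*(-1/129)*(-40 - 2048383 - 2540 + 1951609) - 24291 = (1/4)*(-1/129)*(-99354) - 24291 = 16559/86 - 24291 = -2072467/86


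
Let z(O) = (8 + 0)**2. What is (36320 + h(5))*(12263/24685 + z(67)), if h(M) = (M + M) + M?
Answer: 11569812501/4937 ≈ 2.3435e+6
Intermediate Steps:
z(O) = 64 (z(O) = 8**2 = 64)
h(M) = 3*M (h(M) = 2*M + M = 3*M)
(36320 + h(5))*(12263/24685 + z(67)) = (36320 + 3*5)*(12263/24685 + 64) = (36320 + 15)*(12263*(1/24685) + 64) = 36335*(12263/24685 + 64) = 36335*(1592103/24685) = 11569812501/4937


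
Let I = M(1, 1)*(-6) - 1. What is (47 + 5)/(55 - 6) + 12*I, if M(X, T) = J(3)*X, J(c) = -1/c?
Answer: 640/49 ≈ 13.061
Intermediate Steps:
M(X, T) = -X/3 (M(X, T) = (-1/3)*X = (-1*⅓)*X = -X/3)
I = 1 (I = -⅓*1*(-6) - 1 = -⅓*(-6) - 1 = 2 - 1 = 1)
(47 + 5)/(55 - 6) + 12*I = (47 + 5)/(55 - 6) + 12*1 = 52/49 + 12 = 640/49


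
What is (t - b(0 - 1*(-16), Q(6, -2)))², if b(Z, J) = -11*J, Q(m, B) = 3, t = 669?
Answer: 492804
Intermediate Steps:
(t - b(0 - 1*(-16), Q(6, -2)))² = (669 - (-11)*3)² = (669 - 1*(-33))² = (669 + 33)² = 702² = 492804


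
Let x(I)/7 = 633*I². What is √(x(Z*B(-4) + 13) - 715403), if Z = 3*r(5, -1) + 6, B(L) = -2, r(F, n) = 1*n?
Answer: 2*I*√124571 ≈ 705.89*I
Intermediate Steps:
r(F, n) = n
Z = 3 (Z = 3*(-1) + 6 = -3 + 6 = 3)
x(I) = 4431*I² (x(I) = 7*(633*I²) = 4431*I²)
√(x(Z*B(-4) + 13) - 715403) = √(4431*(3*(-2) + 13)² - 715403) = √(4431*(-6 + 13)² - 715403) = √(4431*7² - 715403) = √(4431*49 - 715403) = √(217119 - 715403) = √(-498284) = 2*I*√124571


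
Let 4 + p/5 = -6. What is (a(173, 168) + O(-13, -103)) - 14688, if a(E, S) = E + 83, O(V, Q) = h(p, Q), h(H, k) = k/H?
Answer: -721497/50 ≈ -14430.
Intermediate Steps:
p = -50 (p = -20 + 5*(-6) = -20 - 30 = -50)
O(V, Q) = -Q/50 (O(V, Q) = Q/(-50) = Q*(-1/50) = -Q/50)
a(E, S) = 83 + E
(a(173, 168) + O(-13, -103)) - 14688 = ((83 + 173) - 1/50*(-103)) - 14688 = (256 + 103/50) - 14688 = 12903/50 - 14688 = -721497/50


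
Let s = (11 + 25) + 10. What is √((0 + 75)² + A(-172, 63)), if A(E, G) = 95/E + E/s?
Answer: √21990932247/1978 ≈ 74.971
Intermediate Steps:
s = 46 (s = 36 + 10 = 46)
A(E, G) = 95/E + E/46
√((0 + 75)² + A(-172, 63)) = √((0 + 75)² + (95/(-172) + (1/46)*(-172))) = √(75² + (95*(-1/172) - 86/23)) = √(5625 + (-95/172 - 86/23)) = √(5625 - 16977/3956) = √(22235523/3956) = √21990932247/1978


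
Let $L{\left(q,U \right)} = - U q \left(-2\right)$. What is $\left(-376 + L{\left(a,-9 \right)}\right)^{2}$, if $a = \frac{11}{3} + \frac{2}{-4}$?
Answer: $187489$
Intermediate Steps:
$a = \frac{19}{6}$ ($a = 11 \cdot \frac{1}{3} + 2 \left(- \frac{1}{4}\right) = \frac{11}{3} - \frac{1}{2} = \frac{19}{6} \approx 3.1667$)
$L{\left(q,U \right)} = 2 U q$ ($L{\left(q,U \right)} = - \left(-2\right) U q = 2 U q$)
$\left(-376 + L{\left(a,-9 \right)}\right)^{2} = \left(-376 + 2 \left(-9\right) \frac{19}{6}\right)^{2} = \left(-376 - 57\right)^{2} = \left(-433\right)^{2} = 187489$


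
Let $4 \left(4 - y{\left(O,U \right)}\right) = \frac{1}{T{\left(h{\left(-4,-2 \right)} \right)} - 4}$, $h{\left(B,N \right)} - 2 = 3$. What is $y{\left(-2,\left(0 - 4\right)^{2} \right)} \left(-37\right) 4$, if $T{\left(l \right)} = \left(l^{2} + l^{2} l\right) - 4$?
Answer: $- \frac{84027}{142} \approx -591.74$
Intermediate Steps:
$h{\left(B,N \right)} = 5$ ($h{\left(B,N \right)} = 2 + 3 = 5$)
$T{\left(l \right)} = -4 + l^{2} + l^{3}$ ($T{\left(l \right)} = \left(l^{2} + l^{3}\right) - 4 = -4 + l^{2} + l^{3}$)
$y{\left(O,U \right)} = \frac{2271}{568}$ ($y{\left(O,U \right)} = 4 - \frac{1}{4 \left(\left(-4 + 5^{2} + 5^{3}\right) - 4\right)} = 4 - \frac{1}{4 \left(\left(-4 + 25 + 125\right) - 4\right)} = 4 - \frac{1}{4 \left(146 - 4\right)} = 4 - \frac{1}{4 \cdot 142} = 4 - \frac{1}{568} = \frac{2271}{568}$)
$y{\left(-2,\left(0 - 4\right)^{2} \right)} \left(-37\right) 4 = \frac{2271}{568} \left(-37\right) 4 = \left(- \frac{84027}{568}\right) 4 = - \frac{84027}{142}$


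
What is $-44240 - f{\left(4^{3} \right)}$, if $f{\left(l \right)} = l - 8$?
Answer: $-44296$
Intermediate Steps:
$f{\left(l \right)} = -8 + l$ ($f{\left(l \right)} = l - 8 = -8 + l$)
$-44240 - f{\left(4^{3} \right)} = -44240 - \left(-8 + 4^{3}\right) = -44240 - \left(-8 + 64\right) = -44240 - 56 = -44296$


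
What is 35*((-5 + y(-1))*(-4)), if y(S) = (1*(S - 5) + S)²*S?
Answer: 7560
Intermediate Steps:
y(S) = S*(-5 + 2*S)² (y(S) = (1*(-5 + S) + S)²*S = ((-5 + S) + S)²*S = (-5 + 2*S)²*S = S*(-5 + 2*S)²)
35*((-5 + y(-1))*(-4)) = 35*((-5 - (-5 + 2*(-1))²)*(-4)) = 35*((-5 - (-5 - 2)²)*(-4)) = 35*((-5 - 1*(-7)²)*(-4)) = 35*((-5 - 1*49)*(-4)) = 35*((-5 - 49)*(-4)) = 35*(-54*(-4)) = 35*216 = 7560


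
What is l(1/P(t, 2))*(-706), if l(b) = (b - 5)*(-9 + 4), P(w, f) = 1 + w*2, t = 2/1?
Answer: -16944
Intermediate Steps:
t = 2 (t = 2*1 = 2)
P(w, f) = 1 + 2*w
l(b) = 25 - 5*b (l(b) = (-5 + b)*(-5) = 25 - 5*b)
l(1/P(t, 2))*(-706) = (25 - 5/(1 + 2*2))*(-706) = (25 - 5/(1 + 4))*(-706) = (25 - 5/5)*(-706) = (25 - 5*⅕)*(-706) = (25 - 1)*(-706) = 24*(-706) = -16944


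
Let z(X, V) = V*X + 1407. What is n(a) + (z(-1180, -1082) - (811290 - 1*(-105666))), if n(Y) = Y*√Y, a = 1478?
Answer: 361211 + 1478*√1478 ≈ 4.1803e+5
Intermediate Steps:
z(X, V) = 1407 + V*X
n(Y) = Y^(3/2)
n(a) + (z(-1180, -1082) - (811290 - 1*(-105666))) = 1478^(3/2) + ((1407 - 1082*(-1180)) - (811290 - 1*(-105666))) = 1478*√1478 + ((1407 + 1276760) - (811290 + 105666)) = 1478*√1478 + (1278167 - 1*916956) = 1478*√1478 + (1278167 - 916956) = 1478*√1478 + 361211 = 361211 + 1478*√1478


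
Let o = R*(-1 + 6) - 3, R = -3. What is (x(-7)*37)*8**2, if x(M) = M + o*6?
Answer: -272320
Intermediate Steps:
o = -18 (o = -3*(-1 + 6) - 3 = -3*5 - 3 = -15 - 3 = -18)
x(M) = -108 + M (x(M) = M - 18*6 = M - 108 = -108 + M)
(x(-7)*37)*8**2 = ((-108 - 7)*37)*8**2 = -115*37*64 = -4255*64 = -272320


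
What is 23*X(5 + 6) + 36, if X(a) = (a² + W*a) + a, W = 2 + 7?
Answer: 5349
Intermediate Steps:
W = 9
X(a) = a² + 10*a (X(a) = (a² + 9*a) + a = a² + 10*a)
23*X(5 + 6) + 36 = 23*((5 + 6)*(10 + (5 + 6))) + 36 = 23*(11*(10 + 11)) + 36 = 23*(11*21) + 36 = 23*231 + 36 = 5313 + 36 = 5349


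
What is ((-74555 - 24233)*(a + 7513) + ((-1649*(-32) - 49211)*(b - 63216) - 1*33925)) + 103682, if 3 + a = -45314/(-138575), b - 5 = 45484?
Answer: -111541146796082/138575 ≈ -8.0492e+8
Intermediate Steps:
b = 45489 (b = 5 + 45484 = 45489)
a = -370411/138575 (a = -3 - 45314/(-138575) = -3 - 45314*(-1/138575) = -3 + 45314/138575 = -370411/138575 ≈ -2.6730)
((-74555 - 24233)*(a + 7513) + ((-1649*(-32) - 49211)*(b - 63216) - 1*33925)) + 103682 = ((-74555 - 24233)*(-370411/138575 + 7513) + ((-1649*(-32) - 49211)*(45489 - 63216) - 1*33925)) + 103682 = (-98788*1040743564/138575 + ((52768 - 49211)*(-17727) - 33925)) + 103682 = (-102812975200432/138575 + (3557*(-17727) - 33925)) + 103682 = (-102812975200432/138575 + (-63054939 - 33925)) + 103682 = (-102812975200432/138575 - 63088864) + 103682 = -111555514529232/138575 + 103682 = -111541146796082/138575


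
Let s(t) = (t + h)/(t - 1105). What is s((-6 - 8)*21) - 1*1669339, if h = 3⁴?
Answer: -2335405048/1399 ≈ -1.6693e+6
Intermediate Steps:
h = 81
s(t) = (81 + t)/(-1105 + t) (s(t) = (t + 81)/(t - 1105) = (81 + t)/(-1105 + t))
s((-6 - 8)*21) - 1*1669339 = (81 + (-6 - 8)*21)/(-1105 + (-6 - 8)*21) - 1*1669339 = (81 - 14*21)/(-1105 - 14*21) - 1669339 = (81 - 294)/(-1105 - 294) - 1669339 = -213/(-1399) - 1669339 = -1/1399*(-213) - 1669339 = 213/1399 - 1669339 = -2335405048/1399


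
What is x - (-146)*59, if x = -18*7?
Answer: 8488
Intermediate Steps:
x = -126
x - (-146)*59 = -126 - (-146)*59 = -126 - 146*(-59) = -126 + 8614 = 8488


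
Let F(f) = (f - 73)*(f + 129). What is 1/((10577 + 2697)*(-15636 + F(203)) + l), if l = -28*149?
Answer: 1/365349404 ≈ 2.7371e-9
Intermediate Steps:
F(f) = (-73 + f)*(129 + f)
l = -4172
1/((10577 + 2697)*(-15636 + F(203)) + l) = 1/((10577 + 2697)*(-15636 + (-9417 + 203² + 56*203)) - 4172) = 1/(13274*(-15636 + (-9417 + 41209 + 11368)) - 4172) = 1/(13274*(-15636 + 43160) - 4172) = 1/(13274*27524 - 4172) = 1/(365353576 - 4172) = 1/365349404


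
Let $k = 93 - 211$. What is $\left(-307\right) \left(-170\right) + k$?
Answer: $52072$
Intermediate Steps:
$k = -118$
$\left(-307\right) \left(-170\right) + k = \left(-307\right) \left(-170\right) - 118 = 52190 - 118 = 52072$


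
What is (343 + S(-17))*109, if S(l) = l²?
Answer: 68888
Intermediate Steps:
(343 + S(-17))*109 = (343 + (-17)²)*109 = (343 + 289)*109 = 632*109 = 68888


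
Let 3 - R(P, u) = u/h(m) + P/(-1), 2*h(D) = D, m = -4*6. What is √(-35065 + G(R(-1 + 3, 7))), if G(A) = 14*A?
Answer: I*√1259526/6 ≈ 187.05*I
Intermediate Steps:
m = -24
h(D) = D/2
R(P, u) = 3 + P + u/12 (R(P, u) = 3 - (u/(((½)*(-24))) + P/(-1)) = 3 - (u/(-12) + P*(-1)) = 3 - (u*(-1/12) - P) = 3 - (-u/12 - P) = 3 - (-P - u/12) = 3 + (P + u/12) = 3 + P + u/12)
√(-35065 + G(R(-1 + 3, 7))) = √(-35065 + 14*(3 + (-1 + 3) + (1/12)*7)) = √(-35065 + 14*(3 + 2 + 7/12)) = √(-35065 + 14*(67/12)) = √(-35065 + 469/6) = √(-209921/6) = I*√1259526/6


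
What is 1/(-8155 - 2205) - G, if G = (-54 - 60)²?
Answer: -134638561/10360 ≈ -12996.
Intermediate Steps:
G = 12996 (G = (-114)² = 12996)
1/(-8155 - 2205) - G = 1/(-8155 - 2205) - 1*12996 = 1/(-10360) - 12996 = -1/10360 - 12996 = -134638561/10360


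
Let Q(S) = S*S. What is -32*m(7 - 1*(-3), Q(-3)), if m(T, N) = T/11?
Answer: -320/11 ≈ -29.091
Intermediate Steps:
Q(S) = S²
m(T, N) = T/11 (m(T, N) = T*(1/11) = T/11)
-32*m(7 - 1*(-3), Q(-3)) = -32*(7 - 1*(-3))/11 = -32*(7 + 3)/11 = -32*10/11 = -320/11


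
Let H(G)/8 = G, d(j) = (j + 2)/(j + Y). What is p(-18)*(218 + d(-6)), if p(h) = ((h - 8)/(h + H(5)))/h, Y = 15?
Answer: 1157/81 ≈ 14.284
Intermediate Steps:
d(j) = (2 + j)/(15 + j) (d(j) = (j + 2)/(j + 15) = (2 + j)/(15 + j))
H(G) = 8*G
p(h) = (-8 + h)/(h*(40 + h)) (p(h) = ((h - 8)/(h + 8*5))/h = ((-8 + h)/(h + 40))/h = ((-8 + h)/(40 + h))/h = (-8 + h)/(h*(40 + h)))
p(-18)*(218 + d(-6)) = ((-8 - 18)/((-18)*(40 - 18)))*(218 + (2 - 6)/(15 - 6)) = (-1/18*(-26)/22)*(218 - 4/9) = (-1/18*1/22*(-26))*(218 + (1/9)*(-4)) = 13*(218 - 4/9)/198 = (13/198)*(1958/9) = 1157/81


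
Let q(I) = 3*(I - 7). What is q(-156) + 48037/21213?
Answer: -10325120/21213 ≈ -486.74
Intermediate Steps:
q(I) = -21 + 3*I (q(I) = 3*(-7 + I) = -21 + 3*I)
q(-156) + 48037/21213 = (-21 + 3*(-156)) + 48037/21213 = (-21 - 468) + 48037*(1/21213) = -489 + 48037/21213 = -10325120/21213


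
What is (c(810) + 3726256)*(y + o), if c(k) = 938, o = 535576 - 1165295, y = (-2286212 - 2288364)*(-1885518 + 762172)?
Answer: 19153420150635664938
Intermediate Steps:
y = 5138831651296 (y = -4574576*(-1123346) = 5138831651296)
o = -629719
(c(810) + 3726256)*(y + o) = (938 + 3726256)*(5138831651296 - 629719) = 3727194*5138831021577 = 19153420150635664938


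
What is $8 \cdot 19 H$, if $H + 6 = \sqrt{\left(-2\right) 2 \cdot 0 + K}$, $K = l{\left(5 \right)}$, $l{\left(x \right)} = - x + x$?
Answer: $-912$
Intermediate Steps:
$l{\left(x \right)} = 0$
$K = 0$
$H = -6$ ($H = -6 + \sqrt{\left(-2\right) 2 \cdot 0 + 0} = -6 + \sqrt{\left(-4\right) 0 + 0} = -6 + \sqrt{0 + 0} = -6 + \sqrt{0} = -6 + 0 = -6$)
$8 \cdot 19 H = 8 \cdot 19 \left(-6\right) = 152 \left(-6\right) = -912$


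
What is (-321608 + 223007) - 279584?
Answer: -378185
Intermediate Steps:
(-321608 + 223007) - 279584 = -98601 - 279584 = -378185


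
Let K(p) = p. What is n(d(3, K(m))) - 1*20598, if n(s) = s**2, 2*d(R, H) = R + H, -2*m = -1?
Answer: -329519/16 ≈ -20595.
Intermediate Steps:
m = 1/2 (m = -1/2*(-1) = 1/2 ≈ 0.50000)
d(R, H) = H/2 + R/2 (d(R, H) = (R + H)/2 = (H + R)/2 = H/2 + R/2)
n(d(3, K(m))) - 1*20598 = ((1/2)*(1/2) + (1/2)*3)**2 - 1*20598 = (1/4 + 3/2)**2 - 20598 = (7/4)**2 - 20598 = 49/16 - 20598 = -329519/16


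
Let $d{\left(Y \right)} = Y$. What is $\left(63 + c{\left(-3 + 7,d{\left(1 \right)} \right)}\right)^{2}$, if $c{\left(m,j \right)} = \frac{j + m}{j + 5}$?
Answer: $\frac{146689}{36} \approx 4074.7$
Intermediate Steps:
$c{\left(m,j \right)} = \frac{j + m}{5 + j}$
$\left(63 + c{\left(-3 + 7,d{\left(1 \right)} \right)}\right)^{2} = \left(63 + \frac{1 + \left(-3 + 7\right)}{5 + 1}\right)^{2} = \left(63 + \frac{1 + 4}{6}\right)^{2} = \left(63 + \frac{1}{6} \cdot 5\right)^{2} = \left(63 + \frac{5}{6}\right)^{2} = \left(\frac{383}{6}\right)^{2} = \frac{146689}{36}$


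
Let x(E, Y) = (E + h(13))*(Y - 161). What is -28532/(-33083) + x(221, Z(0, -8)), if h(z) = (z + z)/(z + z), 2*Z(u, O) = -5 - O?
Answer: -1171407415/33083 ≈ -35408.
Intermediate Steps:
Z(u, O) = -5/2 - O/2 (Z(u, O) = (-5 - O)/2 = -5/2 - O/2)
h(z) = 1 (h(z) = (2*z)/((2*z)) = (2*z)*(1/(2*z)) = 1)
x(E, Y) = (1 + E)*(-161 + Y) (x(E, Y) = (E + 1)*(Y - 161) = (1 + E)*(-161 + Y))
-28532/(-33083) + x(221, Z(0, -8)) = -28532/(-33083) + (-161 + (-5/2 - ½*(-8)) - 161*221 + 221*(-5/2 - ½*(-8))) = -28532*(-1/33083) + (-161 + (-5/2 + 4) - 35581 + 221*(-5/2 + 4)) = 28532/33083 + (-161 + 3/2 - 35581 + 221*(3/2)) = 28532/33083 + (-161 + 3/2 - 35581 + 663/2) = 28532/33083 - 35409 = -1171407415/33083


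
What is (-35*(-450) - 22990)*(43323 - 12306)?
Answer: -224563080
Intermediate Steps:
(-35*(-450) - 22990)*(43323 - 12306) = (15750 - 22990)*31017 = -7240*31017 = -224563080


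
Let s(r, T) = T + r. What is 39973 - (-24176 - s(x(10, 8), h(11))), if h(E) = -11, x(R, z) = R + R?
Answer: 64158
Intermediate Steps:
x(R, z) = 2*R
39973 - (-24176 - s(x(10, 8), h(11))) = 39973 - (-24176 - (-11 + 2*10)) = 39973 - (-24176 - (-11 + 20)) = 39973 - (-24176 - 1*9) = 39973 - (-24176 - 9) = 39973 - 1*(-24185) = 39973 + 24185 = 64158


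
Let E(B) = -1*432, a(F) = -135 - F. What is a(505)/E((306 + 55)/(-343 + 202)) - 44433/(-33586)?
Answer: 2543131/906822 ≈ 2.8044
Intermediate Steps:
E(B) = -432
a(505)/E((306 + 55)/(-343 + 202)) - 44433/(-33586) = (-135 - 1*505)/(-432) - 44433/(-33586) = (-135 - 505)*(-1/432) - 44433*(-1/33586) = -640*(-1/432) + 44433/33586 = 40/27 + 44433/33586 = 2543131/906822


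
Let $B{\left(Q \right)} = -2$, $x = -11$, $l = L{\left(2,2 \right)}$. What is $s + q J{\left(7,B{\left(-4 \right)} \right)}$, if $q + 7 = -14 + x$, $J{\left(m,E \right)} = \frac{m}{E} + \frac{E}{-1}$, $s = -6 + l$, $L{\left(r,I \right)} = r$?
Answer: $44$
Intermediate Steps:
$l = 2$
$s = -4$ ($s = -6 + 2 = -4$)
$J{\left(m,E \right)} = - E + \frac{m}{E}$ ($J{\left(m,E \right)} = \frac{m}{E} + E \left(-1\right) = \frac{m}{E} - E = - E + \frac{m}{E}$)
$q = -32$ ($q = -7 - 25 = -32$)
$s + q J{\left(7,B{\left(-4 \right)} \right)} = -4 - 32 \left(\left(-1\right) \left(-2\right) + \frac{7}{-2}\right) = -4 - 32 \left(2 + 7 \left(- \frac{1}{2}\right)\right) = -4 - 32 \left(2 - \frac{7}{2}\right) = -4 - -48 = -4 + 48 = 44$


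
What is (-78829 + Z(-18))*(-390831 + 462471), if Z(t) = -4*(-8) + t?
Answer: -5646306600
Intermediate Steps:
Z(t) = 32 + t
(-78829 + Z(-18))*(-390831 + 462471) = (-78829 + (32 - 18))*(-390831 + 462471) = (-78829 + 14)*71640 = -78815*71640 = -5646306600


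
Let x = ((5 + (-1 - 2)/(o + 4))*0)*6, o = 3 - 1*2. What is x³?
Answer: 0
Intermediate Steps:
o = 1 (o = 3 - 2 = 1)
x = 0 (x = ((5 + (-1 - 2)/(1 + 4))*0)*6 = ((5 - 3/5)*0)*6 = ((5 - 3*⅕)*0)*6 = ((5 - ⅗)*0)*6 = ((22/5)*0)*6 = 0*6 = 0)
x³ = 0³ = 0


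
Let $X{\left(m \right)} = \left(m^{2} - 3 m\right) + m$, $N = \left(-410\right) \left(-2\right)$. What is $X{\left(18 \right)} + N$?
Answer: $1108$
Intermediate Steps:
$N = 820$
$X{\left(m \right)} = m^{2} - 2 m$
$X{\left(18 \right)} + N = 18 \left(-2 + 18\right) + 820 = 18 \cdot 16 + 820 = 288 + 820 = 1108$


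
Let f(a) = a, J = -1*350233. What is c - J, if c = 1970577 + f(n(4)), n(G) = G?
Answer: 2320814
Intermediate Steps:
J = -350233
c = 1970581 (c = 1970577 + 4 = 1970581)
c - J = 1970581 - 1*(-350233) = 1970581 + 350233 = 2320814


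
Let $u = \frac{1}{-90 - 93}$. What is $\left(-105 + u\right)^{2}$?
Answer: $\frac{369254656}{33489} \approx 11026.0$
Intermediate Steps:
$u = - \frac{1}{183}$ ($u = \frac{1}{-183} = - \frac{1}{183} \approx -0.0054645$)
$\left(-105 + u\right)^{2} = \left(-105 - \frac{1}{183}\right)^{2} = \left(- \frac{19216}{183}\right)^{2} = \frac{369254656}{33489}$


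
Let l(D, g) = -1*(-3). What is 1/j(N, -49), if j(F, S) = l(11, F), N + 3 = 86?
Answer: ⅓ ≈ 0.33333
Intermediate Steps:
N = 83 (N = -3 + 86 = 83)
l(D, g) = 3
j(F, S) = 3
1/j(N, -49) = 1/3 = ⅓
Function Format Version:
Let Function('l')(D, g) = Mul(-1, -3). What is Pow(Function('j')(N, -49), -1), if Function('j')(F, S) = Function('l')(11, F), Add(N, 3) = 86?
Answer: Rational(1, 3) ≈ 0.33333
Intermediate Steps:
N = 83 (N = Add(-3, 86) = 83)
Function('l')(D, g) = 3
Function('j')(F, S) = 3
Pow(Function('j')(N, -49), -1) = Pow(3, -1) = Rational(1, 3)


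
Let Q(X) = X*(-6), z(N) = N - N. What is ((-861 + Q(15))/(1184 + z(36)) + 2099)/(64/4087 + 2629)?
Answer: 10153191055/12721827808 ≈ 0.79809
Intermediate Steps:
z(N) = 0
Q(X) = -6*X
((-861 + Q(15))/(1184 + z(36)) + 2099)/(64/4087 + 2629) = ((-861 - 6*15)/(1184 + 0) + 2099)/(64/4087 + 2629) = ((-861 - 90)/1184 + 2099)/(64*(1/4087) + 2629) = (-951*1/1184 + 2099)/(64/4087 + 2629) = (-951/1184 + 2099)/(10744787/4087) = (2484265/1184)*(4087/10744787) = 10153191055/12721827808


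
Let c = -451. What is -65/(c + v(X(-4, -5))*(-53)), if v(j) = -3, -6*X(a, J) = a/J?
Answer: 65/292 ≈ 0.22260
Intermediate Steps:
X(a, J) = -a/(6*J)
-65/(c + v(X(-4, -5))*(-53)) = -65/(-451 - 3*(-53)) = -65/(-451 + 159) = -65/(-292) = -1/292*(-65) = 65/292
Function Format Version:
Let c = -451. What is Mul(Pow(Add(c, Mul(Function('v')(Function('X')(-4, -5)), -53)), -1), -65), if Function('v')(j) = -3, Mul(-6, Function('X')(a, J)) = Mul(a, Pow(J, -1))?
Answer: Rational(65, 292) ≈ 0.22260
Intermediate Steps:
Function('X')(a, J) = Mul(Rational(-1, 6), a, Pow(J, -1)) (Function('X')(a, J) = Mul(Rational(-1, 6), Mul(a, Pow(J, -1))) = Mul(Rational(-1, 6), a, Pow(J, -1)))
Mul(Pow(Add(c, Mul(Function('v')(Function('X')(-4, -5)), -53)), -1), -65) = Mul(Pow(Add(-451, Mul(-3, -53)), -1), -65) = Mul(Pow(Add(-451, 159), -1), -65) = Mul(Pow(-292, -1), -65) = Mul(Rational(-1, 292), -65) = Rational(65, 292)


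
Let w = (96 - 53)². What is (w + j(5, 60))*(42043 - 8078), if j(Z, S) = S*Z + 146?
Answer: 77949675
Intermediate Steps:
j(Z, S) = 146 + S*Z
w = 1849 (w = 43² = 1849)
(w + j(5, 60))*(42043 - 8078) = (1849 + (146 + 60*5))*(42043 - 8078) = (1849 + (146 + 300))*33965 = (1849 + 446)*33965 = 2295*33965 = 77949675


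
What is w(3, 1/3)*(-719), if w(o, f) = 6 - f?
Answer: -12223/3 ≈ -4074.3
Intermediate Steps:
w(3, 1/3)*(-719) = (6 - 1/3)*(-719) = (6 - 1*⅓)*(-719) = (6 - ⅓)*(-719) = (17/3)*(-719) = -12223/3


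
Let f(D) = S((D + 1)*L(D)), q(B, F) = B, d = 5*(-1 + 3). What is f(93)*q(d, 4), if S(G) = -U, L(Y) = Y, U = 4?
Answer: -40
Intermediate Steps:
d = 10 (d = 5*2 = 10)
S(G) = -4 (S(G) = -1*4 = -4)
f(D) = -4
f(93)*q(d, 4) = -4*10 = -40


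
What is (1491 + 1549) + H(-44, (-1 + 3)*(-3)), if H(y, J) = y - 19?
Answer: 2977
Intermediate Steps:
H(y, J) = -19 + y
(1491 + 1549) + H(-44, (-1 + 3)*(-3)) = (1491 + 1549) + (-19 - 44) = 3040 - 63 = 2977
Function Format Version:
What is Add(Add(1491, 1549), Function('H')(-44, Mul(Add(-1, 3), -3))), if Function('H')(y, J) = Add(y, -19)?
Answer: 2977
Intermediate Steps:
Function('H')(y, J) = Add(-19, y)
Add(Add(1491, 1549), Function('H')(-44, Mul(Add(-1, 3), -3))) = Add(Add(1491, 1549), Add(-19, -44)) = Add(3040, -63) = 2977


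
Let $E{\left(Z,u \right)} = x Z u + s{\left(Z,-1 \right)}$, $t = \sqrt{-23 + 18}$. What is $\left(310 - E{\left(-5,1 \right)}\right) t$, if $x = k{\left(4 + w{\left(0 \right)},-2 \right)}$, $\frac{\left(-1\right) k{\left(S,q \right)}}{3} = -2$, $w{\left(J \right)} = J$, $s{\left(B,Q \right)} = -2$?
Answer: $342 i \sqrt{5} \approx 764.74 i$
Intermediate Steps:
$k{\left(S,q \right)} = 6$ ($k{\left(S,q \right)} = \left(-3\right) \left(-2\right) = 6$)
$x = 6$
$t = i \sqrt{5}$ ($t = \sqrt{-5} = i \sqrt{5} \approx 2.2361 i$)
$E{\left(Z,u \right)} = -2 + 6 Z u$ ($E{\left(Z,u \right)} = 6 Z u - 2 = -2 + 6 Z u$)
$\left(310 - E{\left(-5,1 \right)}\right) t = \left(310 - \left(-2 + 6 \left(-5\right) 1\right)\right) i \sqrt{5} = \left(310 - \left(-2 - 30\right)\right) i \sqrt{5} = \left(310 - -32\right) i \sqrt{5} = \left(310 + 32\right) i \sqrt{5} = 342 i \sqrt{5}$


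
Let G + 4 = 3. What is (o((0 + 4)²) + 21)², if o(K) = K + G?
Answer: 1296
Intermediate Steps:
G = -1 (G = -4 + 3 = -1)
o(K) = -1 + K (o(K) = K - 1 = -1 + K)
(o((0 + 4)²) + 21)² = ((-1 + (0 + 4)²) + 21)² = ((-1 + 4²) + 21)² = ((-1 + 16) + 21)² = (15 + 21)² = 36² = 1296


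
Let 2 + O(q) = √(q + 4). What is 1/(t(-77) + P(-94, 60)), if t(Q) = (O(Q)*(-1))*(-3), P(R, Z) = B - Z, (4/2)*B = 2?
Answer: -65/4882 - 3*I*√73/4882 ≈ -0.013314 - 0.0052503*I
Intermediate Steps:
B = 1 (B = (½)*2 = 1)
O(q) = -2 + √(4 + q) (O(q) = -2 + √(q + 4) = -2 + √(4 + q))
P(R, Z) = 1 - Z
t(Q) = -6 + 3*√(4 + Q) (t(Q) = ((-2 + √(4 + Q))*(-1))*(-3) = (2 - √(4 + Q))*(-3) = -6 + 3*√(4 + Q))
1/(t(-77) + P(-94, 60)) = 1/((-6 + 3*√(4 - 77)) + (1 - 1*60)) = 1/((-6 + 3*√(-73)) + (1 - 60)) = 1/((-6 + 3*(I*√73)) - 59) = 1/((-6 + 3*I*√73) - 59) = 1/(-65 + 3*I*√73)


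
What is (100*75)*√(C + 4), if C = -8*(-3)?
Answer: 15000*√7 ≈ 39686.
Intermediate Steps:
C = 24
(100*75)*√(C + 4) = (100*75)*√(24 + 4) = 7500*√28 = 7500*(2*√7) = 15000*√7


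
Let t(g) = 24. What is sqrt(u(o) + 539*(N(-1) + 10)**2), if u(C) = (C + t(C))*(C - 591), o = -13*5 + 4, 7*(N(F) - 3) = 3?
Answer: 6*sqrt(3370) ≈ 348.31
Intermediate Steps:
N(F) = 24/7 (N(F) = 3 + (1/7)*3 = 3 + 3/7 = 24/7)
o = -61 (o = -65 + 4 = -61)
u(C) = (-591 + C)*(24 + C) (u(C) = (C + 24)*(C - 591) = (24 + C)*(-591 + C) = (-591 + C)*(24 + C))
sqrt(u(o) + 539*(N(-1) + 10)**2) = sqrt((-14184 + (-61)**2 - 567*(-61)) + 539*(24/7 + 10)**2) = sqrt((-14184 + 3721 + 34587) + 539*(94/7)**2) = sqrt(24124 + 539*(8836/49)) = sqrt(24124 + 97196) = sqrt(121320) = 6*sqrt(3370)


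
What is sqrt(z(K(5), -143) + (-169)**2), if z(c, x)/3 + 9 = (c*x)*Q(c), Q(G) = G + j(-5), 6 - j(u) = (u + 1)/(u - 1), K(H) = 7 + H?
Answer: I*sqrt(60698) ≈ 246.37*I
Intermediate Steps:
j(u) = 6 - (1 + u)/(-1 + u) (j(u) = 6 - (u + 1)/(u - 1) = 6 - (1 + u)/(-1 + u))
Q(G) = 16/3 + G (Q(G) = G + (-7 + 5*(-5))/(-1 - 5) = G + (-7 - 25)/(-6) = G - 1/6*(-32) = G + 16/3 = 16/3 + G)
z(c, x) = -27 + 3*c*x*(16/3 + c) (z(c, x) = -27 + 3*((c*x)*(16/3 + c)) = -27 + 3*(c*x*(16/3 + c)) = -27 + 3*c*x*(16/3 + c))
sqrt(z(K(5), -143) + (-169)**2) = sqrt((-27 + (7 + 5)*(-143)*(16 + 3*(7 + 5))) + (-169)**2) = sqrt((-27 + 12*(-143)*(16 + 3*12)) + 28561) = sqrt((-27 + 12*(-143)*(16 + 36)) + 28561) = sqrt((-27 + 12*(-143)*52) + 28561) = sqrt((-27 - 89232) + 28561) = sqrt(-89259 + 28561) = sqrt(-60698) = I*sqrt(60698)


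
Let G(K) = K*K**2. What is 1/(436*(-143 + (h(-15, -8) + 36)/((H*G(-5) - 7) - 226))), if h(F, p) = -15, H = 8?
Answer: -411/25628080 ≈ -1.6037e-5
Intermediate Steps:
G(K) = K**3
1/(436*(-143 + (h(-15, -8) + 36)/((H*G(-5) - 7) - 226))) = 1/(436*(-143 + (-15 + 36)/((8*(-5)**3 - 7) - 226))) = 1/(436*(-143 + 21/((8*(-125) - 7) - 226))) = 1/(436*(-143 + 21/((-1000 - 7) - 226))) = 1/(436*(-143 + 21/(-1007 - 226))) = 1/(436*(-143 + 21/(-1233))) = 1/(436*(-143 + 21*(-1/1233))) = 1/(436*(-143 - 7/411)) = 1/(436*(-58780/411)) = 1/(-25628080/411) = -411/25628080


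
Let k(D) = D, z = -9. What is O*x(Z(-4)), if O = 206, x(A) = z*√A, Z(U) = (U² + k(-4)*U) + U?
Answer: -3708*√7 ≈ -9810.5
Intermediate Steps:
Z(U) = U² - 3*U (Z(U) = (U² - 4*U) + U = U² - 3*U)
x(A) = -9*√A
O*x(Z(-4)) = 206*(-9*2*√7) = 206*(-18*√7) = -3708*√7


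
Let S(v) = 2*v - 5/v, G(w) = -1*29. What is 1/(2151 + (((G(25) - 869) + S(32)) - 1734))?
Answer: -32/13349 ≈ -0.0023972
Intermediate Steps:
G(w) = -29
S(v) = -5/v + 2*v
1/(2151 + (((G(25) - 869) + S(32)) - 1734)) = 1/(2151 + (((-29 - 869) + (-5/32 + 2*32)) - 1734)) = 1/(2151 + ((-898 + (-5*1/32 + 64)) - 1734)) = 1/(2151 + ((-898 + (-5/32 + 64)) - 1734)) = 1/(2151 + ((-898 + 2043/32) - 1734)) = 1/(2151 + (-26693/32 - 1734)) = 1/(2151 - 82181/32) = 1/(-13349/32) = -32/13349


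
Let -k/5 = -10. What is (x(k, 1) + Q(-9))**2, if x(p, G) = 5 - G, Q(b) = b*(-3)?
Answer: 961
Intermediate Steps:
k = 50 (k = -5*(-10) = 50)
Q(b) = -3*b
(x(k, 1) + Q(-9))**2 = ((5 - 1*1) - 3*(-9))**2 = ((5 - 1) + 27)**2 = (4 + 27)**2 = 31**2 = 961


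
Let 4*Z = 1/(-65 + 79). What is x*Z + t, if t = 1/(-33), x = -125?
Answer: -4181/1848 ≈ -2.2624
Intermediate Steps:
t = -1/33 ≈ -0.030303
Z = 1/56 (Z = 1/(4*(-65 + 79)) = (1/4)/14 = (1/4)*(1/14) = 1/56 ≈ 0.017857)
x*Z + t = -125*1/56 - 1/33 = -125/56 - 1/33 = -4181/1848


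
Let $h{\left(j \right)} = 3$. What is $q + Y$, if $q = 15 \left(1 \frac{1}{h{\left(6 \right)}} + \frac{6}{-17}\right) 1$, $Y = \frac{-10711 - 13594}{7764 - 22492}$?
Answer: $\frac{339545}{250376} \approx 1.3561$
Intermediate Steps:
$Y = \frac{24305}{14728}$ ($Y = - \frac{24305}{-14728} = \left(-24305\right) \left(- \frac{1}{14728}\right) = \frac{24305}{14728} \approx 1.6503$)
$q = - \frac{5}{17}$ ($q = 15 \left(1 \cdot \frac{1}{3} + \frac{6}{-17}\right) 1 = 15 \left(1 \cdot \frac{1}{3} + 6 \left(- \frac{1}{17}\right)\right) 1 = 15 \left(\frac{1}{3} - \frac{6}{17}\right) 1 = 15 \left(- \frac{1}{51}\right) 1 = \left(- \frac{5}{17}\right) 1 = - \frac{5}{17} \approx -0.29412$)
$q + Y = - \frac{5}{17} + \frac{24305}{14728} = \frac{339545}{250376}$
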